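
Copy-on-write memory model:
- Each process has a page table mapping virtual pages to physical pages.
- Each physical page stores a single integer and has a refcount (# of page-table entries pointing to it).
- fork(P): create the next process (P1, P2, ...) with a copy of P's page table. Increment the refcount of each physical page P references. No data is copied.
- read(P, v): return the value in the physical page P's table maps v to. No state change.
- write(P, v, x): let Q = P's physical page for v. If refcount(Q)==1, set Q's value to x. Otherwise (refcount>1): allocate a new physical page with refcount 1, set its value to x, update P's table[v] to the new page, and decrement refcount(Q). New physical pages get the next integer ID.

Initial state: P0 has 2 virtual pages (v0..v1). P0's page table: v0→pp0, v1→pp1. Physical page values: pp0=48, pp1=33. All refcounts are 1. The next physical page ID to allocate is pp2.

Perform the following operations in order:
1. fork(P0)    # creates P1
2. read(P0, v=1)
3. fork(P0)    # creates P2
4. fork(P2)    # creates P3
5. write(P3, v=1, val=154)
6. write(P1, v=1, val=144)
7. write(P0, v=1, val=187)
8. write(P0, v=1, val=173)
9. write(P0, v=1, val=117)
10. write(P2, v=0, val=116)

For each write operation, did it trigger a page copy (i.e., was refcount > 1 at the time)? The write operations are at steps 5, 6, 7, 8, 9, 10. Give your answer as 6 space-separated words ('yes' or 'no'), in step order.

Op 1: fork(P0) -> P1. 2 ppages; refcounts: pp0:2 pp1:2
Op 2: read(P0, v1) -> 33. No state change.
Op 3: fork(P0) -> P2. 2 ppages; refcounts: pp0:3 pp1:3
Op 4: fork(P2) -> P3. 2 ppages; refcounts: pp0:4 pp1:4
Op 5: write(P3, v1, 154). refcount(pp1)=4>1 -> COPY to pp2. 3 ppages; refcounts: pp0:4 pp1:3 pp2:1
Op 6: write(P1, v1, 144). refcount(pp1)=3>1 -> COPY to pp3. 4 ppages; refcounts: pp0:4 pp1:2 pp2:1 pp3:1
Op 7: write(P0, v1, 187). refcount(pp1)=2>1 -> COPY to pp4. 5 ppages; refcounts: pp0:4 pp1:1 pp2:1 pp3:1 pp4:1
Op 8: write(P0, v1, 173). refcount(pp4)=1 -> write in place. 5 ppages; refcounts: pp0:4 pp1:1 pp2:1 pp3:1 pp4:1
Op 9: write(P0, v1, 117). refcount(pp4)=1 -> write in place. 5 ppages; refcounts: pp0:4 pp1:1 pp2:1 pp3:1 pp4:1
Op 10: write(P2, v0, 116). refcount(pp0)=4>1 -> COPY to pp5. 6 ppages; refcounts: pp0:3 pp1:1 pp2:1 pp3:1 pp4:1 pp5:1

yes yes yes no no yes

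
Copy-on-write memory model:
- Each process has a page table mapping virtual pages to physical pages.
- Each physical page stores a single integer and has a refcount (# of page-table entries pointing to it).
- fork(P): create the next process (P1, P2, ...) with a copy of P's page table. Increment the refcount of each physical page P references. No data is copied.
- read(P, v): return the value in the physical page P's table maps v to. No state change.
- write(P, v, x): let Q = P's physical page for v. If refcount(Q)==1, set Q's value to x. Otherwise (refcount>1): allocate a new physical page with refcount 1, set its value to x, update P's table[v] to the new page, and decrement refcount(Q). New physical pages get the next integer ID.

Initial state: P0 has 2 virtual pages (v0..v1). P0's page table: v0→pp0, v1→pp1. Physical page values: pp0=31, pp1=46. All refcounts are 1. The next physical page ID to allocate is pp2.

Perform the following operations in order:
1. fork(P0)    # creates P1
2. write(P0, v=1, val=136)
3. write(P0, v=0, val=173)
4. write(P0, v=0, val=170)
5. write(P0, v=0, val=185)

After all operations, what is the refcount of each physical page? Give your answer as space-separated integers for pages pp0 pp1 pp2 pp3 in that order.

Answer: 1 1 1 1

Derivation:
Op 1: fork(P0) -> P1. 2 ppages; refcounts: pp0:2 pp1:2
Op 2: write(P0, v1, 136). refcount(pp1)=2>1 -> COPY to pp2. 3 ppages; refcounts: pp0:2 pp1:1 pp2:1
Op 3: write(P0, v0, 173). refcount(pp0)=2>1 -> COPY to pp3. 4 ppages; refcounts: pp0:1 pp1:1 pp2:1 pp3:1
Op 4: write(P0, v0, 170). refcount(pp3)=1 -> write in place. 4 ppages; refcounts: pp0:1 pp1:1 pp2:1 pp3:1
Op 5: write(P0, v0, 185). refcount(pp3)=1 -> write in place. 4 ppages; refcounts: pp0:1 pp1:1 pp2:1 pp3:1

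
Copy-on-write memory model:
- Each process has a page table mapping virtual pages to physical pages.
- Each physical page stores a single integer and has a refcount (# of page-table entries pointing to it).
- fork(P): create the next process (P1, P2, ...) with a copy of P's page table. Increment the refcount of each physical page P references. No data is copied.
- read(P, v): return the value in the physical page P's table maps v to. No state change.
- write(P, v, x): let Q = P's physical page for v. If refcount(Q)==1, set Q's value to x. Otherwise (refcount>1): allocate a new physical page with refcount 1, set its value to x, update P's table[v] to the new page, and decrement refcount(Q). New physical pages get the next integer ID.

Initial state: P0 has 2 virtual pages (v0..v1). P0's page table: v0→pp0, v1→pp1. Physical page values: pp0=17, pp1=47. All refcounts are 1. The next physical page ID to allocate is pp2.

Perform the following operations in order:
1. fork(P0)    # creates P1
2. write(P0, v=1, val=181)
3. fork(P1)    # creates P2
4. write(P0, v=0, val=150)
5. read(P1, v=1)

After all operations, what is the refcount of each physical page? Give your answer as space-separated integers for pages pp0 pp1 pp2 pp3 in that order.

Op 1: fork(P0) -> P1. 2 ppages; refcounts: pp0:2 pp1:2
Op 2: write(P0, v1, 181). refcount(pp1)=2>1 -> COPY to pp2. 3 ppages; refcounts: pp0:2 pp1:1 pp2:1
Op 3: fork(P1) -> P2. 3 ppages; refcounts: pp0:3 pp1:2 pp2:1
Op 4: write(P0, v0, 150). refcount(pp0)=3>1 -> COPY to pp3. 4 ppages; refcounts: pp0:2 pp1:2 pp2:1 pp3:1
Op 5: read(P1, v1) -> 47. No state change.

Answer: 2 2 1 1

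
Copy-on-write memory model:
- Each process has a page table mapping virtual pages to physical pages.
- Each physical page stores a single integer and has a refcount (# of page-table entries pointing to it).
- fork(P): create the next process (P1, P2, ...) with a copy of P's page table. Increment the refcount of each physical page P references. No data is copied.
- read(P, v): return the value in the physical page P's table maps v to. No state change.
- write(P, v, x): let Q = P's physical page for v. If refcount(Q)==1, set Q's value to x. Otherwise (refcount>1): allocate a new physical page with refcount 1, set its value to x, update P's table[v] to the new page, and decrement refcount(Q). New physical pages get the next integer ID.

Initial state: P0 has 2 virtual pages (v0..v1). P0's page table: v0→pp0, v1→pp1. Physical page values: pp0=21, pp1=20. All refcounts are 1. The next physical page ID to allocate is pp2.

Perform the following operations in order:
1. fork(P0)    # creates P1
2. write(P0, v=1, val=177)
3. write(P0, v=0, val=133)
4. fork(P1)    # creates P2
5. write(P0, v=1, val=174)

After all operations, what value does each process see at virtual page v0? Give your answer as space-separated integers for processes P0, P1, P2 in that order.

Answer: 133 21 21

Derivation:
Op 1: fork(P0) -> P1. 2 ppages; refcounts: pp0:2 pp1:2
Op 2: write(P0, v1, 177). refcount(pp1)=2>1 -> COPY to pp2. 3 ppages; refcounts: pp0:2 pp1:1 pp2:1
Op 3: write(P0, v0, 133). refcount(pp0)=2>1 -> COPY to pp3. 4 ppages; refcounts: pp0:1 pp1:1 pp2:1 pp3:1
Op 4: fork(P1) -> P2. 4 ppages; refcounts: pp0:2 pp1:2 pp2:1 pp3:1
Op 5: write(P0, v1, 174). refcount(pp2)=1 -> write in place. 4 ppages; refcounts: pp0:2 pp1:2 pp2:1 pp3:1
P0: v0 -> pp3 = 133
P1: v0 -> pp0 = 21
P2: v0 -> pp0 = 21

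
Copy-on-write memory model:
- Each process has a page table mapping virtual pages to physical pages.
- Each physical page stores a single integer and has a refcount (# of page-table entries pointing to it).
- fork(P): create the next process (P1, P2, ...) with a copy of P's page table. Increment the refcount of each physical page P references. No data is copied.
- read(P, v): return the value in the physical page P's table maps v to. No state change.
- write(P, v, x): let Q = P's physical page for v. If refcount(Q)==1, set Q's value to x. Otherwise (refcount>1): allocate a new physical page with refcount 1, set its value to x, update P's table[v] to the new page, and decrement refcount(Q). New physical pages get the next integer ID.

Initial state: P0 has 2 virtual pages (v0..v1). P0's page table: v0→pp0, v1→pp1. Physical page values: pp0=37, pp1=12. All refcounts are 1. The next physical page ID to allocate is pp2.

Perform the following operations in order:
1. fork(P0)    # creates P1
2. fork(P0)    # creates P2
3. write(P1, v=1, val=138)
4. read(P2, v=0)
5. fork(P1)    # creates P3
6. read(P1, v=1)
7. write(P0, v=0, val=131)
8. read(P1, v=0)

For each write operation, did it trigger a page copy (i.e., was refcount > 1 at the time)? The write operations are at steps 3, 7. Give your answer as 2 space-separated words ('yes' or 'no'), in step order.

Op 1: fork(P0) -> P1. 2 ppages; refcounts: pp0:2 pp1:2
Op 2: fork(P0) -> P2. 2 ppages; refcounts: pp0:3 pp1:3
Op 3: write(P1, v1, 138). refcount(pp1)=3>1 -> COPY to pp2. 3 ppages; refcounts: pp0:3 pp1:2 pp2:1
Op 4: read(P2, v0) -> 37. No state change.
Op 5: fork(P1) -> P3. 3 ppages; refcounts: pp0:4 pp1:2 pp2:2
Op 6: read(P1, v1) -> 138. No state change.
Op 7: write(P0, v0, 131). refcount(pp0)=4>1 -> COPY to pp3. 4 ppages; refcounts: pp0:3 pp1:2 pp2:2 pp3:1
Op 8: read(P1, v0) -> 37. No state change.

yes yes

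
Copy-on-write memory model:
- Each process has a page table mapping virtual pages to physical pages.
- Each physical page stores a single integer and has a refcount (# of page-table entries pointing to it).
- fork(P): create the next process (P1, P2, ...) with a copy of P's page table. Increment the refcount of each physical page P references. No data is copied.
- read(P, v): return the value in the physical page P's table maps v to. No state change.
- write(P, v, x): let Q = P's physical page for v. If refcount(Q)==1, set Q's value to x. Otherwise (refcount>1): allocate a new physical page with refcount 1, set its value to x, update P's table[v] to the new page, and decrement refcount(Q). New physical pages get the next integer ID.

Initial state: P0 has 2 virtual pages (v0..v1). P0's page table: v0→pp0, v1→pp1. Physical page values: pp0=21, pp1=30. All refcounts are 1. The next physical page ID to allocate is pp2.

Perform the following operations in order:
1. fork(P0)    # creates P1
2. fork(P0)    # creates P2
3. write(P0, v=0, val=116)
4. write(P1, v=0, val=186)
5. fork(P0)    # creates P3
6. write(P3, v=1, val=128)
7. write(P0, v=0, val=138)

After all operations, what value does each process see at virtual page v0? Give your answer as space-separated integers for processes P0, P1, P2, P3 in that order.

Op 1: fork(P0) -> P1. 2 ppages; refcounts: pp0:2 pp1:2
Op 2: fork(P0) -> P2. 2 ppages; refcounts: pp0:3 pp1:3
Op 3: write(P0, v0, 116). refcount(pp0)=3>1 -> COPY to pp2. 3 ppages; refcounts: pp0:2 pp1:3 pp2:1
Op 4: write(P1, v0, 186). refcount(pp0)=2>1 -> COPY to pp3. 4 ppages; refcounts: pp0:1 pp1:3 pp2:1 pp3:1
Op 5: fork(P0) -> P3. 4 ppages; refcounts: pp0:1 pp1:4 pp2:2 pp3:1
Op 6: write(P3, v1, 128). refcount(pp1)=4>1 -> COPY to pp4. 5 ppages; refcounts: pp0:1 pp1:3 pp2:2 pp3:1 pp4:1
Op 7: write(P0, v0, 138). refcount(pp2)=2>1 -> COPY to pp5. 6 ppages; refcounts: pp0:1 pp1:3 pp2:1 pp3:1 pp4:1 pp5:1
P0: v0 -> pp5 = 138
P1: v0 -> pp3 = 186
P2: v0 -> pp0 = 21
P3: v0 -> pp2 = 116

Answer: 138 186 21 116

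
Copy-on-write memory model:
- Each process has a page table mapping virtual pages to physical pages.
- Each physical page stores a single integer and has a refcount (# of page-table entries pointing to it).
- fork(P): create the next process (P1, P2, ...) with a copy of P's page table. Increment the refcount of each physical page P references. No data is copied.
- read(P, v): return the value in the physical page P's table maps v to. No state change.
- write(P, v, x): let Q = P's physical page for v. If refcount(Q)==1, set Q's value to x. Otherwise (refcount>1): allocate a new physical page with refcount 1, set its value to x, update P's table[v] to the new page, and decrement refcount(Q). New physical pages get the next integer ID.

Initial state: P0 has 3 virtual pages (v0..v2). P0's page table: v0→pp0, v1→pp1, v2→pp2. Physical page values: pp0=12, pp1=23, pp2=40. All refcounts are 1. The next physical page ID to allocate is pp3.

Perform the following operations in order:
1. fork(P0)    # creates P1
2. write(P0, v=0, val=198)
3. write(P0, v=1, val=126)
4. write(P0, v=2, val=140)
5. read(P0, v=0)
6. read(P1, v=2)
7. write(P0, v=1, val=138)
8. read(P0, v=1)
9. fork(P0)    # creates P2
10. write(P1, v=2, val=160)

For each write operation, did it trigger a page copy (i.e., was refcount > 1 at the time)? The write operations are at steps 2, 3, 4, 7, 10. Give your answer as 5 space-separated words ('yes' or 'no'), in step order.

Op 1: fork(P0) -> P1. 3 ppages; refcounts: pp0:2 pp1:2 pp2:2
Op 2: write(P0, v0, 198). refcount(pp0)=2>1 -> COPY to pp3. 4 ppages; refcounts: pp0:1 pp1:2 pp2:2 pp3:1
Op 3: write(P0, v1, 126). refcount(pp1)=2>1 -> COPY to pp4. 5 ppages; refcounts: pp0:1 pp1:1 pp2:2 pp3:1 pp4:1
Op 4: write(P0, v2, 140). refcount(pp2)=2>1 -> COPY to pp5. 6 ppages; refcounts: pp0:1 pp1:1 pp2:1 pp3:1 pp4:1 pp5:1
Op 5: read(P0, v0) -> 198. No state change.
Op 6: read(P1, v2) -> 40. No state change.
Op 7: write(P0, v1, 138). refcount(pp4)=1 -> write in place. 6 ppages; refcounts: pp0:1 pp1:1 pp2:1 pp3:1 pp4:1 pp5:1
Op 8: read(P0, v1) -> 138. No state change.
Op 9: fork(P0) -> P2. 6 ppages; refcounts: pp0:1 pp1:1 pp2:1 pp3:2 pp4:2 pp5:2
Op 10: write(P1, v2, 160). refcount(pp2)=1 -> write in place. 6 ppages; refcounts: pp0:1 pp1:1 pp2:1 pp3:2 pp4:2 pp5:2

yes yes yes no no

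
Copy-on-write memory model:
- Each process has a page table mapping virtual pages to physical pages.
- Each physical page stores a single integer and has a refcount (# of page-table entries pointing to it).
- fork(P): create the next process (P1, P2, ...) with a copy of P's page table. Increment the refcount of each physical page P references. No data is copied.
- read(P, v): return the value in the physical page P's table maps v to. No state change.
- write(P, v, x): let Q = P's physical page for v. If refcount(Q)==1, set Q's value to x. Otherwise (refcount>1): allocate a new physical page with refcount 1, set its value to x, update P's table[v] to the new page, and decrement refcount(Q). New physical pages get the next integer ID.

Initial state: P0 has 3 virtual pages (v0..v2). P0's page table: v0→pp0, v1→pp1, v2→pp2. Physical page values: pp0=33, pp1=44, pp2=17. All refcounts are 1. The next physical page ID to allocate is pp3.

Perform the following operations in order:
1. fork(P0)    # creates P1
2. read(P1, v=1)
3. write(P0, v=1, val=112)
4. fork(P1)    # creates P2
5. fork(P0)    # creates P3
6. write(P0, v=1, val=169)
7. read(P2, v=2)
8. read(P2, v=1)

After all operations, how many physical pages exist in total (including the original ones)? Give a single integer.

Answer: 5

Derivation:
Op 1: fork(P0) -> P1. 3 ppages; refcounts: pp0:2 pp1:2 pp2:2
Op 2: read(P1, v1) -> 44. No state change.
Op 3: write(P0, v1, 112). refcount(pp1)=2>1 -> COPY to pp3. 4 ppages; refcounts: pp0:2 pp1:1 pp2:2 pp3:1
Op 4: fork(P1) -> P2. 4 ppages; refcounts: pp0:3 pp1:2 pp2:3 pp3:1
Op 5: fork(P0) -> P3. 4 ppages; refcounts: pp0:4 pp1:2 pp2:4 pp3:2
Op 6: write(P0, v1, 169). refcount(pp3)=2>1 -> COPY to pp4. 5 ppages; refcounts: pp0:4 pp1:2 pp2:4 pp3:1 pp4:1
Op 7: read(P2, v2) -> 17. No state change.
Op 8: read(P2, v1) -> 44. No state change.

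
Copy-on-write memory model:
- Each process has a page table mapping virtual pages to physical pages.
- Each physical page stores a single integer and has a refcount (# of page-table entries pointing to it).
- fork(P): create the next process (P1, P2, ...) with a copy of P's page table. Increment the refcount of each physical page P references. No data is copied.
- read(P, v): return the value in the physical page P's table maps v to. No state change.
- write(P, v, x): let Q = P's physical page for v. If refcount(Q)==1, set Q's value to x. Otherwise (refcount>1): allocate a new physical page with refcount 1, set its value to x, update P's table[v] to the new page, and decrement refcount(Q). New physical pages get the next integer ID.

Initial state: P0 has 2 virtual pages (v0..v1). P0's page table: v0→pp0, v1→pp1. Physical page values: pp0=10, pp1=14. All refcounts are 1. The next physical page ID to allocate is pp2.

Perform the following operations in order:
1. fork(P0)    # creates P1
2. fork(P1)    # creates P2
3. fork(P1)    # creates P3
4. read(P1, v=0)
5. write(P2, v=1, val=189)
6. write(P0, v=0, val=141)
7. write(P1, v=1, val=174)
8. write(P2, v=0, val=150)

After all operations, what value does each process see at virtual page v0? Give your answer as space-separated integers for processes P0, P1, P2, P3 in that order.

Answer: 141 10 150 10

Derivation:
Op 1: fork(P0) -> P1. 2 ppages; refcounts: pp0:2 pp1:2
Op 2: fork(P1) -> P2. 2 ppages; refcounts: pp0:3 pp1:3
Op 3: fork(P1) -> P3. 2 ppages; refcounts: pp0:4 pp1:4
Op 4: read(P1, v0) -> 10. No state change.
Op 5: write(P2, v1, 189). refcount(pp1)=4>1 -> COPY to pp2. 3 ppages; refcounts: pp0:4 pp1:3 pp2:1
Op 6: write(P0, v0, 141). refcount(pp0)=4>1 -> COPY to pp3. 4 ppages; refcounts: pp0:3 pp1:3 pp2:1 pp3:1
Op 7: write(P1, v1, 174). refcount(pp1)=3>1 -> COPY to pp4. 5 ppages; refcounts: pp0:3 pp1:2 pp2:1 pp3:1 pp4:1
Op 8: write(P2, v0, 150). refcount(pp0)=3>1 -> COPY to pp5. 6 ppages; refcounts: pp0:2 pp1:2 pp2:1 pp3:1 pp4:1 pp5:1
P0: v0 -> pp3 = 141
P1: v0 -> pp0 = 10
P2: v0 -> pp5 = 150
P3: v0 -> pp0 = 10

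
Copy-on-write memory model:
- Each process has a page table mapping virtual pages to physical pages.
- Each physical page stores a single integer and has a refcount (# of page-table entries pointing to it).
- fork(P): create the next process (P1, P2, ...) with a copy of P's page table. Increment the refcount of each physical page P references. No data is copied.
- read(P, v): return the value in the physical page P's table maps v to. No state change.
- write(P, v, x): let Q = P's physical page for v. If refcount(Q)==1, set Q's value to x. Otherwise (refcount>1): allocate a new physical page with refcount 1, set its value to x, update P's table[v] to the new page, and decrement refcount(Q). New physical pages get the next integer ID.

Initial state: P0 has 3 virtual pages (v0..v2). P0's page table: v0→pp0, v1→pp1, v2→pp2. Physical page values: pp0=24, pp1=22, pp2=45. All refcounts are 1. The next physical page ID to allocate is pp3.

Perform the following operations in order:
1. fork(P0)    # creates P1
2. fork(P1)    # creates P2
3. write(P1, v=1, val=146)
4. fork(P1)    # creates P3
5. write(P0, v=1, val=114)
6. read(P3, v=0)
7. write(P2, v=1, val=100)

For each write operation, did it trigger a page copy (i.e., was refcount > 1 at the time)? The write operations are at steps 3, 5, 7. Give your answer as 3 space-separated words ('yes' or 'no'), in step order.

Op 1: fork(P0) -> P1. 3 ppages; refcounts: pp0:2 pp1:2 pp2:2
Op 2: fork(P1) -> P2. 3 ppages; refcounts: pp0:3 pp1:3 pp2:3
Op 3: write(P1, v1, 146). refcount(pp1)=3>1 -> COPY to pp3. 4 ppages; refcounts: pp0:3 pp1:2 pp2:3 pp3:1
Op 4: fork(P1) -> P3. 4 ppages; refcounts: pp0:4 pp1:2 pp2:4 pp3:2
Op 5: write(P0, v1, 114). refcount(pp1)=2>1 -> COPY to pp4. 5 ppages; refcounts: pp0:4 pp1:1 pp2:4 pp3:2 pp4:1
Op 6: read(P3, v0) -> 24. No state change.
Op 7: write(P2, v1, 100). refcount(pp1)=1 -> write in place. 5 ppages; refcounts: pp0:4 pp1:1 pp2:4 pp3:2 pp4:1

yes yes no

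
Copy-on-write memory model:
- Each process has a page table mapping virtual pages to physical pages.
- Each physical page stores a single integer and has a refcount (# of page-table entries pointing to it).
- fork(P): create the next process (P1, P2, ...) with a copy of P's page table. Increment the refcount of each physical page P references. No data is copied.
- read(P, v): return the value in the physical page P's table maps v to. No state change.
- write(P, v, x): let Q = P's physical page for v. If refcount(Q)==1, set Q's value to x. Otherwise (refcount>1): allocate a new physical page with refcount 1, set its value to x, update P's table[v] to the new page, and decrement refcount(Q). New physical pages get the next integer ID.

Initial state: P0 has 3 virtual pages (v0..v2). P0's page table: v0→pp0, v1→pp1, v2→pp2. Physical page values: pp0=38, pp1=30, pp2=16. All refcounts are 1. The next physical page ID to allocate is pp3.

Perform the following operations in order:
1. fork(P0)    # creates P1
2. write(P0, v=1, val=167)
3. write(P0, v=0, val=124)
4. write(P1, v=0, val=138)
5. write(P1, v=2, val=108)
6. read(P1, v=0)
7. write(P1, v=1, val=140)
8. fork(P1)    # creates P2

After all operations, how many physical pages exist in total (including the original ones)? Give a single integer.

Answer: 6

Derivation:
Op 1: fork(P0) -> P1. 3 ppages; refcounts: pp0:2 pp1:2 pp2:2
Op 2: write(P0, v1, 167). refcount(pp1)=2>1 -> COPY to pp3. 4 ppages; refcounts: pp0:2 pp1:1 pp2:2 pp3:1
Op 3: write(P0, v0, 124). refcount(pp0)=2>1 -> COPY to pp4. 5 ppages; refcounts: pp0:1 pp1:1 pp2:2 pp3:1 pp4:1
Op 4: write(P1, v0, 138). refcount(pp0)=1 -> write in place. 5 ppages; refcounts: pp0:1 pp1:1 pp2:2 pp3:1 pp4:1
Op 5: write(P1, v2, 108). refcount(pp2)=2>1 -> COPY to pp5. 6 ppages; refcounts: pp0:1 pp1:1 pp2:1 pp3:1 pp4:1 pp5:1
Op 6: read(P1, v0) -> 138. No state change.
Op 7: write(P1, v1, 140). refcount(pp1)=1 -> write in place. 6 ppages; refcounts: pp0:1 pp1:1 pp2:1 pp3:1 pp4:1 pp5:1
Op 8: fork(P1) -> P2. 6 ppages; refcounts: pp0:2 pp1:2 pp2:1 pp3:1 pp4:1 pp5:2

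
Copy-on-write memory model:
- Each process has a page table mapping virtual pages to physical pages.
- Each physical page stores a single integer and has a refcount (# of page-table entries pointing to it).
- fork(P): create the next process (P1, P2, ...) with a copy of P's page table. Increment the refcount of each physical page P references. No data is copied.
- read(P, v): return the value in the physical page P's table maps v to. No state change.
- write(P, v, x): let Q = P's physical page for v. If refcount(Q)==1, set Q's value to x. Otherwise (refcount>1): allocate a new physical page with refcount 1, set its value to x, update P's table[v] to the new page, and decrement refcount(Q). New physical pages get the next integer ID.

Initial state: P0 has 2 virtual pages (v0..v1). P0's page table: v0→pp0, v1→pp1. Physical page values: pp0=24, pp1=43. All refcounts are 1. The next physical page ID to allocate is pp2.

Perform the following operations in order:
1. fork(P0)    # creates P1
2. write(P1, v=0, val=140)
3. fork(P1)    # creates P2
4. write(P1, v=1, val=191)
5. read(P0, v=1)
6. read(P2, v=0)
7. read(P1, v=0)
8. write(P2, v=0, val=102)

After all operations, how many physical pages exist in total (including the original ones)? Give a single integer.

Op 1: fork(P0) -> P1. 2 ppages; refcounts: pp0:2 pp1:2
Op 2: write(P1, v0, 140). refcount(pp0)=2>1 -> COPY to pp2. 3 ppages; refcounts: pp0:1 pp1:2 pp2:1
Op 3: fork(P1) -> P2. 3 ppages; refcounts: pp0:1 pp1:3 pp2:2
Op 4: write(P1, v1, 191). refcount(pp1)=3>1 -> COPY to pp3. 4 ppages; refcounts: pp0:1 pp1:2 pp2:2 pp3:1
Op 5: read(P0, v1) -> 43. No state change.
Op 6: read(P2, v0) -> 140. No state change.
Op 7: read(P1, v0) -> 140. No state change.
Op 8: write(P2, v0, 102). refcount(pp2)=2>1 -> COPY to pp4. 5 ppages; refcounts: pp0:1 pp1:2 pp2:1 pp3:1 pp4:1

Answer: 5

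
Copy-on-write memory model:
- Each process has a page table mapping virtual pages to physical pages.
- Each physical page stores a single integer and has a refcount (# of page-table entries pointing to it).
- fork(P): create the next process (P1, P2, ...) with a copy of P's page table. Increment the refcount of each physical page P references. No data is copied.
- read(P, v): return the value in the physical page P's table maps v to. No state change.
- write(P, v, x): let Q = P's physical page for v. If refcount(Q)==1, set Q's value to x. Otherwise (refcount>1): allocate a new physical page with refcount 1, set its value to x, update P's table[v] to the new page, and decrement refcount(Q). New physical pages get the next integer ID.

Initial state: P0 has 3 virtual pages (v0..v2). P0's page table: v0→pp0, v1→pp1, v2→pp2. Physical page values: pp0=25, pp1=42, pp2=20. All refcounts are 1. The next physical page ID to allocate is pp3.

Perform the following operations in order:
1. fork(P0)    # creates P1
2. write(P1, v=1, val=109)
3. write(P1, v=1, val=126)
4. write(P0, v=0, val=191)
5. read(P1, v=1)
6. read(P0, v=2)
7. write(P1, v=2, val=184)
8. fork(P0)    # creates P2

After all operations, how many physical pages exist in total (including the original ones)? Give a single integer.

Answer: 6

Derivation:
Op 1: fork(P0) -> P1. 3 ppages; refcounts: pp0:2 pp1:2 pp2:2
Op 2: write(P1, v1, 109). refcount(pp1)=2>1 -> COPY to pp3. 4 ppages; refcounts: pp0:2 pp1:1 pp2:2 pp3:1
Op 3: write(P1, v1, 126). refcount(pp3)=1 -> write in place. 4 ppages; refcounts: pp0:2 pp1:1 pp2:2 pp3:1
Op 4: write(P0, v0, 191). refcount(pp0)=2>1 -> COPY to pp4. 5 ppages; refcounts: pp0:1 pp1:1 pp2:2 pp3:1 pp4:1
Op 5: read(P1, v1) -> 126. No state change.
Op 6: read(P0, v2) -> 20. No state change.
Op 7: write(P1, v2, 184). refcount(pp2)=2>1 -> COPY to pp5. 6 ppages; refcounts: pp0:1 pp1:1 pp2:1 pp3:1 pp4:1 pp5:1
Op 8: fork(P0) -> P2. 6 ppages; refcounts: pp0:1 pp1:2 pp2:2 pp3:1 pp4:2 pp5:1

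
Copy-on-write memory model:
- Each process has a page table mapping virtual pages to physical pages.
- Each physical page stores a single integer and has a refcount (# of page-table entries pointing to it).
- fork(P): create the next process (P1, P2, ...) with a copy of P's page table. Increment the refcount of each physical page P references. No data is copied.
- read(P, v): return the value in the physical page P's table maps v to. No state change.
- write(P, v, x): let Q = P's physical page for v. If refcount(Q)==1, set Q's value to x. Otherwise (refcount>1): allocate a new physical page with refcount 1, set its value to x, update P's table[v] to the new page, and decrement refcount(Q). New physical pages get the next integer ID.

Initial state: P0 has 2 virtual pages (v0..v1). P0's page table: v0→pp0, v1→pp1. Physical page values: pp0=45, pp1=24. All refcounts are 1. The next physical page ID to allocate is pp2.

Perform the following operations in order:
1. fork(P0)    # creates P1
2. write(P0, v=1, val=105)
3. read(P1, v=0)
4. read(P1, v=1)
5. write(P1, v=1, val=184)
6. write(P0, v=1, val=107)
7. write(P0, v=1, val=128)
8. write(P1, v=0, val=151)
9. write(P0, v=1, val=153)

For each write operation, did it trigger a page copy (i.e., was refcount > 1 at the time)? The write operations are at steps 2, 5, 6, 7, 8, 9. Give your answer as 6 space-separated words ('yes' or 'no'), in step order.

Op 1: fork(P0) -> P1. 2 ppages; refcounts: pp0:2 pp1:2
Op 2: write(P0, v1, 105). refcount(pp1)=2>1 -> COPY to pp2. 3 ppages; refcounts: pp0:2 pp1:1 pp2:1
Op 3: read(P1, v0) -> 45. No state change.
Op 4: read(P1, v1) -> 24. No state change.
Op 5: write(P1, v1, 184). refcount(pp1)=1 -> write in place. 3 ppages; refcounts: pp0:2 pp1:1 pp2:1
Op 6: write(P0, v1, 107). refcount(pp2)=1 -> write in place. 3 ppages; refcounts: pp0:2 pp1:1 pp2:1
Op 7: write(P0, v1, 128). refcount(pp2)=1 -> write in place. 3 ppages; refcounts: pp0:2 pp1:1 pp2:1
Op 8: write(P1, v0, 151). refcount(pp0)=2>1 -> COPY to pp3. 4 ppages; refcounts: pp0:1 pp1:1 pp2:1 pp3:1
Op 9: write(P0, v1, 153). refcount(pp2)=1 -> write in place. 4 ppages; refcounts: pp0:1 pp1:1 pp2:1 pp3:1

yes no no no yes no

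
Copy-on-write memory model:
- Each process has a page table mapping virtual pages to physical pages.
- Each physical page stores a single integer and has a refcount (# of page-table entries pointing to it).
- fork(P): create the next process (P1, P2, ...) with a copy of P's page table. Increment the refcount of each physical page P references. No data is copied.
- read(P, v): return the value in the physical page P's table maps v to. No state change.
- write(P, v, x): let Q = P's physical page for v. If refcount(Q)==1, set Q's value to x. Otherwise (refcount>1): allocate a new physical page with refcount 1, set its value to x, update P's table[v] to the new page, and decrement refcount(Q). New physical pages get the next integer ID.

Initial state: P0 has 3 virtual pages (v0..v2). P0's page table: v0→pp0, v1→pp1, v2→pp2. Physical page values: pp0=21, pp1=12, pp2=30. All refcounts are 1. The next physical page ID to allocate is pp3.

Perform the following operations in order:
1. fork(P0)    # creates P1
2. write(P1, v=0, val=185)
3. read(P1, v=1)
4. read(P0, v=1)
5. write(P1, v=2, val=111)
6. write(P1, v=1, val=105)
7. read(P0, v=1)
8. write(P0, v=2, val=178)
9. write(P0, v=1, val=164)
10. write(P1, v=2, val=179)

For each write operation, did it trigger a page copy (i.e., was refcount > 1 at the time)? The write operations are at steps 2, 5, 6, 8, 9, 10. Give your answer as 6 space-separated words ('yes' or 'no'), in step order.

Op 1: fork(P0) -> P1. 3 ppages; refcounts: pp0:2 pp1:2 pp2:2
Op 2: write(P1, v0, 185). refcount(pp0)=2>1 -> COPY to pp3. 4 ppages; refcounts: pp0:1 pp1:2 pp2:2 pp3:1
Op 3: read(P1, v1) -> 12. No state change.
Op 4: read(P0, v1) -> 12. No state change.
Op 5: write(P1, v2, 111). refcount(pp2)=2>1 -> COPY to pp4. 5 ppages; refcounts: pp0:1 pp1:2 pp2:1 pp3:1 pp4:1
Op 6: write(P1, v1, 105). refcount(pp1)=2>1 -> COPY to pp5. 6 ppages; refcounts: pp0:1 pp1:1 pp2:1 pp3:1 pp4:1 pp5:1
Op 7: read(P0, v1) -> 12. No state change.
Op 8: write(P0, v2, 178). refcount(pp2)=1 -> write in place. 6 ppages; refcounts: pp0:1 pp1:1 pp2:1 pp3:1 pp4:1 pp5:1
Op 9: write(P0, v1, 164). refcount(pp1)=1 -> write in place. 6 ppages; refcounts: pp0:1 pp1:1 pp2:1 pp3:1 pp4:1 pp5:1
Op 10: write(P1, v2, 179). refcount(pp4)=1 -> write in place. 6 ppages; refcounts: pp0:1 pp1:1 pp2:1 pp3:1 pp4:1 pp5:1

yes yes yes no no no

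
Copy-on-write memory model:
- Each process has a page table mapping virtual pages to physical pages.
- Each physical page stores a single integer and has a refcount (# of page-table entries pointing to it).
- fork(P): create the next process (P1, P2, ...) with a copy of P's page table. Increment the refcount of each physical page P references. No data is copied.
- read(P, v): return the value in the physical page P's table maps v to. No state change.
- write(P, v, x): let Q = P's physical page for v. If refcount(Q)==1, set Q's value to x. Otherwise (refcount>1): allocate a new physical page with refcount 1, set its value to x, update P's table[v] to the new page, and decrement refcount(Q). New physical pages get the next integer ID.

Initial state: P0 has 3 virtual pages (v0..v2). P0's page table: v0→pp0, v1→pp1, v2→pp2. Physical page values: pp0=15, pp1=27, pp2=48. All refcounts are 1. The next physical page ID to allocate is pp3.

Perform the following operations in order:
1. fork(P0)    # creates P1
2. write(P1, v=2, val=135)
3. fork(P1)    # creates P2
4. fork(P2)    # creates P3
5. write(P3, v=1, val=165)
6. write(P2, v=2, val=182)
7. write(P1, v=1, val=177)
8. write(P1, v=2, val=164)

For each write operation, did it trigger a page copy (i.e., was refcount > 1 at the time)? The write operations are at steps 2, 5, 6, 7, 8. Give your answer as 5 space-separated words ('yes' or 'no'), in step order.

Op 1: fork(P0) -> P1. 3 ppages; refcounts: pp0:2 pp1:2 pp2:2
Op 2: write(P1, v2, 135). refcount(pp2)=2>1 -> COPY to pp3. 4 ppages; refcounts: pp0:2 pp1:2 pp2:1 pp3:1
Op 3: fork(P1) -> P2. 4 ppages; refcounts: pp0:3 pp1:3 pp2:1 pp3:2
Op 4: fork(P2) -> P3. 4 ppages; refcounts: pp0:4 pp1:4 pp2:1 pp3:3
Op 5: write(P3, v1, 165). refcount(pp1)=4>1 -> COPY to pp4. 5 ppages; refcounts: pp0:4 pp1:3 pp2:1 pp3:3 pp4:1
Op 6: write(P2, v2, 182). refcount(pp3)=3>1 -> COPY to pp5. 6 ppages; refcounts: pp0:4 pp1:3 pp2:1 pp3:2 pp4:1 pp5:1
Op 7: write(P1, v1, 177). refcount(pp1)=3>1 -> COPY to pp6. 7 ppages; refcounts: pp0:4 pp1:2 pp2:1 pp3:2 pp4:1 pp5:1 pp6:1
Op 8: write(P1, v2, 164). refcount(pp3)=2>1 -> COPY to pp7. 8 ppages; refcounts: pp0:4 pp1:2 pp2:1 pp3:1 pp4:1 pp5:1 pp6:1 pp7:1

yes yes yes yes yes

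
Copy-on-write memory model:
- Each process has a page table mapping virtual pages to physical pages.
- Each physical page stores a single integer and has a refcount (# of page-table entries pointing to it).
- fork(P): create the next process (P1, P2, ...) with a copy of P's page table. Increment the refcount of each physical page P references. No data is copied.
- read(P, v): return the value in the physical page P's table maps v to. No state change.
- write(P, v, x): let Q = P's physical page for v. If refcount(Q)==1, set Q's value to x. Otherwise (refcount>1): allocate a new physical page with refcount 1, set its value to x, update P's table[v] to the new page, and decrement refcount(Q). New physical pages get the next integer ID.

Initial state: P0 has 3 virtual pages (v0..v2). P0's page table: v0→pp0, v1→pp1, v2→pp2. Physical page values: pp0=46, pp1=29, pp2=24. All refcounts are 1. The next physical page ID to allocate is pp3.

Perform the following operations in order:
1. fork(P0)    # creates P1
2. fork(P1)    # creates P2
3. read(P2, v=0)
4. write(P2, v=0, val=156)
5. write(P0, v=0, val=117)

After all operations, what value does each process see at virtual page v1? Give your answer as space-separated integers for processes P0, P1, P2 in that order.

Answer: 29 29 29

Derivation:
Op 1: fork(P0) -> P1. 3 ppages; refcounts: pp0:2 pp1:2 pp2:2
Op 2: fork(P1) -> P2. 3 ppages; refcounts: pp0:3 pp1:3 pp2:3
Op 3: read(P2, v0) -> 46. No state change.
Op 4: write(P2, v0, 156). refcount(pp0)=3>1 -> COPY to pp3. 4 ppages; refcounts: pp0:2 pp1:3 pp2:3 pp3:1
Op 5: write(P0, v0, 117). refcount(pp0)=2>1 -> COPY to pp4. 5 ppages; refcounts: pp0:1 pp1:3 pp2:3 pp3:1 pp4:1
P0: v1 -> pp1 = 29
P1: v1 -> pp1 = 29
P2: v1 -> pp1 = 29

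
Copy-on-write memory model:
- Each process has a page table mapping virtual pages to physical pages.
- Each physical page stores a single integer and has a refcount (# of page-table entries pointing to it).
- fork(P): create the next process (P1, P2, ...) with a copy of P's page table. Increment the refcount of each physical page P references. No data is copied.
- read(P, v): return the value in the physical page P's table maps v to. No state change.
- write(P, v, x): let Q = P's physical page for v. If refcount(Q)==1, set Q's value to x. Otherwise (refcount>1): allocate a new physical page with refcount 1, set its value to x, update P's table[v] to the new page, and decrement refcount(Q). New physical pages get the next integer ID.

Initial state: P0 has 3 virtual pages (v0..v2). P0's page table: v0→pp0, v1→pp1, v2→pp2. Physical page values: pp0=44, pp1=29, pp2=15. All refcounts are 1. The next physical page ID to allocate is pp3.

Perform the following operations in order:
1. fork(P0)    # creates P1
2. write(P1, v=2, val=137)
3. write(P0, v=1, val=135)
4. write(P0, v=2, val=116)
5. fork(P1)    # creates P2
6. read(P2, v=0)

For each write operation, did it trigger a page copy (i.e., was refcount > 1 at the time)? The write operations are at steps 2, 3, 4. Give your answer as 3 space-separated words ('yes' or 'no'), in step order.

Op 1: fork(P0) -> P1. 3 ppages; refcounts: pp0:2 pp1:2 pp2:2
Op 2: write(P1, v2, 137). refcount(pp2)=2>1 -> COPY to pp3. 4 ppages; refcounts: pp0:2 pp1:2 pp2:1 pp3:1
Op 3: write(P0, v1, 135). refcount(pp1)=2>1 -> COPY to pp4. 5 ppages; refcounts: pp0:2 pp1:1 pp2:1 pp3:1 pp4:1
Op 4: write(P0, v2, 116). refcount(pp2)=1 -> write in place. 5 ppages; refcounts: pp0:2 pp1:1 pp2:1 pp3:1 pp4:1
Op 5: fork(P1) -> P2. 5 ppages; refcounts: pp0:3 pp1:2 pp2:1 pp3:2 pp4:1
Op 6: read(P2, v0) -> 44. No state change.

yes yes no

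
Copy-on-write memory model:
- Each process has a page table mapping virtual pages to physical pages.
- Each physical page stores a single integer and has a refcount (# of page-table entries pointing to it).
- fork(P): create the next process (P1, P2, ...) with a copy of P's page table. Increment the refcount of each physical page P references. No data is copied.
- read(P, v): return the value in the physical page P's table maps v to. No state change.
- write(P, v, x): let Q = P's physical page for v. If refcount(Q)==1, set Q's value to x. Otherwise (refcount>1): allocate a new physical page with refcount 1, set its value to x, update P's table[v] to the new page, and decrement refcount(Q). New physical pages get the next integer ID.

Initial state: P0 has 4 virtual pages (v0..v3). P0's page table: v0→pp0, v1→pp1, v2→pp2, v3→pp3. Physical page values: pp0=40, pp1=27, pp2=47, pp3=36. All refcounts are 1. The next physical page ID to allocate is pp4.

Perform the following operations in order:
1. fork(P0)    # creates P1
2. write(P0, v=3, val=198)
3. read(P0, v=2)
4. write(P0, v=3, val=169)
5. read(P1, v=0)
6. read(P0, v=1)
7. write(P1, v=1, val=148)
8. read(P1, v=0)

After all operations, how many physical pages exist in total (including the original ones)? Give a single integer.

Op 1: fork(P0) -> P1. 4 ppages; refcounts: pp0:2 pp1:2 pp2:2 pp3:2
Op 2: write(P0, v3, 198). refcount(pp3)=2>1 -> COPY to pp4. 5 ppages; refcounts: pp0:2 pp1:2 pp2:2 pp3:1 pp4:1
Op 3: read(P0, v2) -> 47. No state change.
Op 4: write(P0, v3, 169). refcount(pp4)=1 -> write in place. 5 ppages; refcounts: pp0:2 pp1:2 pp2:2 pp3:1 pp4:1
Op 5: read(P1, v0) -> 40. No state change.
Op 6: read(P0, v1) -> 27. No state change.
Op 7: write(P1, v1, 148). refcount(pp1)=2>1 -> COPY to pp5. 6 ppages; refcounts: pp0:2 pp1:1 pp2:2 pp3:1 pp4:1 pp5:1
Op 8: read(P1, v0) -> 40. No state change.

Answer: 6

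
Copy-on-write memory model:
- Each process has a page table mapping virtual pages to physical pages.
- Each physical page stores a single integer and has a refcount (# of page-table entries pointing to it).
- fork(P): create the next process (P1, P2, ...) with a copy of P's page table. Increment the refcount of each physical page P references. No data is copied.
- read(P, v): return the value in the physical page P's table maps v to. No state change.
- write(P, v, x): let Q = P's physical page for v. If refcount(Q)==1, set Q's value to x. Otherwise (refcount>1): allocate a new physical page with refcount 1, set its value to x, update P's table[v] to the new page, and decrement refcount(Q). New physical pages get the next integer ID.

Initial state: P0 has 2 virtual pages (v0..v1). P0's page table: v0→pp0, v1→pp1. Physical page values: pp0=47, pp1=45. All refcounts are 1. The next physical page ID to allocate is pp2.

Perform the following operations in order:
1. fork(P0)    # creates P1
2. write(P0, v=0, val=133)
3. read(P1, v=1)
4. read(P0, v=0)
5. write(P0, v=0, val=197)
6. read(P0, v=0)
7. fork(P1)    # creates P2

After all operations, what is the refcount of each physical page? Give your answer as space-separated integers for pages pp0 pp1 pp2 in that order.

Answer: 2 3 1

Derivation:
Op 1: fork(P0) -> P1. 2 ppages; refcounts: pp0:2 pp1:2
Op 2: write(P0, v0, 133). refcount(pp0)=2>1 -> COPY to pp2. 3 ppages; refcounts: pp0:1 pp1:2 pp2:1
Op 3: read(P1, v1) -> 45. No state change.
Op 4: read(P0, v0) -> 133. No state change.
Op 5: write(P0, v0, 197). refcount(pp2)=1 -> write in place. 3 ppages; refcounts: pp0:1 pp1:2 pp2:1
Op 6: read(P0, v0) -> 197. No state change.
Op 7: fork(P1) -> P2. 3 ppages; refcounts: pp0:2 pp1:3 pp2:1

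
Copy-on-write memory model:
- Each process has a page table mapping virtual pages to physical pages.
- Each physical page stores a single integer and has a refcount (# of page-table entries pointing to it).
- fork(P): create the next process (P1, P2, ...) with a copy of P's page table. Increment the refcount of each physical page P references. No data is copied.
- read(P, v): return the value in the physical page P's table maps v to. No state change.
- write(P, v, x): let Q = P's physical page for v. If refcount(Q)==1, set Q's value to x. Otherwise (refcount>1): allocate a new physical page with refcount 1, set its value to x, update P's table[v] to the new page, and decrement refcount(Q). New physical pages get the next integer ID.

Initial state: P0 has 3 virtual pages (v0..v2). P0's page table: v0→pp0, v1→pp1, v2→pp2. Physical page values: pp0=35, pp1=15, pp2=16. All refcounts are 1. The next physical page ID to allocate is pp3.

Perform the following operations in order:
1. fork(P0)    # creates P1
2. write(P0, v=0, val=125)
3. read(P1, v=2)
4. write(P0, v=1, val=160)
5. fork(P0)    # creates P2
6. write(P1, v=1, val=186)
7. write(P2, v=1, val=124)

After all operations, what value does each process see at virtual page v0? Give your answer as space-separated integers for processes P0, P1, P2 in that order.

Answer: 125 35 125

Derivation:
Op 1: fork(P0) -> P1. 3 ppages; refcounts: pp0:2 pp1:2 pp2:2
Op 2: write(P0, v0, 125). refcount(pp0)=2>1 -> COPY to pp3. 4 ppages; refcounts: pp0:1 pp1:2 pp2:2 pp3:1
Op 3: read(P1, v2) -> 16. No state change.
Op 4: write(P0, v1, 160). refcount(pp1)=2>1 -> COPY to pp4. 5 ppages; refcounts: pp0:1 pp1:1 pp2:2 pp3:1 pp4:1
Op 5: fork(P0) -> P2. 5 ppages; refcounts: pp0:1 pp1:1 pp2:3 pp3:2 pp4:2
Op 6: write(P1, v1, 186). refcount(pp1)=1 -> write in place. 5 ppages; refcounts: pp0:1 pp1:1 pp2:3 pp3:2 pp4:2
Op 7: write(P2, v1, 124). refcount(pp4)=2>1 -> COPY to pp5. 6 ppages; refcounts: pp0:1 pp1:1 pp2:3 pp3:2 pp4:1 pp5:1
P0: v0 -> pp3 = 125
P1: v0 -> pp0 = 35
P2: v0 -> pp3 = 125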